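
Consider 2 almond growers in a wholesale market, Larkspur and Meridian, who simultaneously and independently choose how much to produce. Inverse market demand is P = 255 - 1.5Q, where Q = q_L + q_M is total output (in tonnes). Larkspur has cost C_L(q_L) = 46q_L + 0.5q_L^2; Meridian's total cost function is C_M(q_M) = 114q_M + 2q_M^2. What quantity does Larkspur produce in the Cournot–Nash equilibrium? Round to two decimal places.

48.60

Larkspur's profit: π_L = (255 - 1.5Q)q_L - (46q_L + (1/2)q_L²). Setting ∂π_L/∂q_L = 0: 209 - 4q_L - (3/2)(q_M) = 0.
Meridian's first-order condition: 141 - 7q_M - (3/2)(q_L) = 0.
Rearranging gives the reaction functions q_L = (209 - (3/2)q_M)/4 and q_M = (141 - (3/2)q_L)/7.
Substituting one into the other gives q_L = 48.6019 and q_M = 1002/103.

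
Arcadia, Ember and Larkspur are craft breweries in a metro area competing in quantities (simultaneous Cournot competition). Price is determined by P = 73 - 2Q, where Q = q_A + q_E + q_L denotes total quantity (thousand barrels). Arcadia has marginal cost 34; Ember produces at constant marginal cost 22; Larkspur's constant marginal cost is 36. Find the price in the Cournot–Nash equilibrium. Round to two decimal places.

41.25

Arcadia's profit: π_A = (73 - 2Q)q_A - (34q_A). Setting ∂π_A/∂q_A = 0: 39 - 4q_A - 2(q_E + q_L) = 0.
Ember's profit: π_E = (73 - 2Q)q_E - (22q_E). Setting ∂π_E/∂q_E = 0: 51 - 4q_E - 2(q_A + q_L) = 0.
Larkspur's profit: π_L = (73 - 2Q)q_L - (36q_L). Setting ∂π_L/∂q_L = 0: 37 - 4q_L - 2(q_A + q_E) = 0.
Adding the 3 conditions: 127 − 4Q − 4Q = 0, i.e. Q = 127/8.
Back-substituting: q_A = (39 − 127/4)/2 = 29/8, q_E = (51 − 127/4)/2 = 77/8, q_L = (37 − 127/4)/2 = 21/8.
Total output Q = 127/8, so price P = 73 - 2·(127/8) = 165/4.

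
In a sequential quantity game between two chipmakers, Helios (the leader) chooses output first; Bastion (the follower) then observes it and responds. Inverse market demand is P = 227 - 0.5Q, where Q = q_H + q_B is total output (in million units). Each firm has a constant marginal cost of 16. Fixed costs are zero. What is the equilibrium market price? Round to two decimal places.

68.75

The follower Bastion best-responds to any q_H: π_B = (227 - 0.5Q)q_B - 16q_B.
Setting the follower's marginal profit to zero, 211 - (1/2)q_H - q_B = 0, i.e. q_B = (211 - (1/2)q_H).
The leader anticipates this reaction. Substituting into P = 227 - 0.5Q gives P = 243/2 - (1/4)q_H, so π_H = (243/2 - (1/4)q_H)q_H - 16q_H.
Leader FOC: 211/2 - (1/2)q_H = 0, so q_H = 211.
Then q_B = (211 - (1/2)·211) = 211/2.
Total output Q = 633/2, so price P = 227 - (1/2)·(633/2) = 275/4.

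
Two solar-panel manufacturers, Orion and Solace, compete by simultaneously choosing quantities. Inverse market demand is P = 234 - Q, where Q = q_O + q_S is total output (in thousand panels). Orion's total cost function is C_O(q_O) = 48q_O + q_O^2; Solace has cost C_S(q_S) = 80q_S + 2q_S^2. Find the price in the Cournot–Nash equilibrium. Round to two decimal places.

173.48

Orion's profit: π_O = (234 - Q)q_O - (48q_O + q_O²). Setting ∂π_O/∂q_O = 0: 186 - 4q_O - (q_S) = 0.
Solace's profit: π_S = (234 - Q)q_S - (80q_S + 2q_S²). Setting ∂π_S/∂q_S = 0: 154 - 6q_S - (q_O) = 0.
Rearranging gives the reaction functions q_O = (186 - q_S)/4 and q_S = (154 - q_O)/6.
Solving the pair: q_O = 962/23, q_S = 430/23.
Total output Q = 1392/23, so price P = 234 - 1392/23 = 173.4783.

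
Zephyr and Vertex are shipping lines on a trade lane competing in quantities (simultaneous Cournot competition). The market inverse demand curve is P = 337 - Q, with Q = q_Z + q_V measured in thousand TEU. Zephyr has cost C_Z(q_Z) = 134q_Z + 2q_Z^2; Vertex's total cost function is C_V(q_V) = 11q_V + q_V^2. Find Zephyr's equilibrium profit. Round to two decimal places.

1339.49

Zephyr's profit: π_Z = (337 - Q)q_Z - (134q_Z + 2q_Z²). Setting ∂π_Z/∂q_Z = 0: 203 - 6q_Z - (q_V) = 0.
Vertex's profit: π_V = (337 - Q)q_V - (11q_V + q_V²). Setting ∂π_V/∂q_V = 0: 326 - 4q_V - (q_Z) = 0.
Rearranging gives the reaction functions q_Z = (203 - q_V)/6 and q_V = (326 - q_Z)/4.
Substituting one into the other gives q_Z = 486/23 and q_V = 1753/23.
Price P = 337 - 97.3478 = 239.6522.
Zephyr's profit: 239.6522·(486/23) - 134·(486/23) - 2(486/23)² = 1339.4858.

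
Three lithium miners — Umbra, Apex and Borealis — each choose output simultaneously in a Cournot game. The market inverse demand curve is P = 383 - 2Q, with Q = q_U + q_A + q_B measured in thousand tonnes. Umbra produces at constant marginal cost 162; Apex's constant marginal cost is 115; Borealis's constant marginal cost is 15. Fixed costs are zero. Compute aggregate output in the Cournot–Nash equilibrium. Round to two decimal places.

107.13

Umbra's profit: π_U = (383 - 2Q)q_U - (162q_U). Setting ∂π_U/∂q_U = 0: 221 - 4q_U - 2(q_A + q_B) = 0.
Apex's first-order condition: 268 - 4q_A - 2(q_U + q_B) = 0.
Borealis's profit: π_B = (383 - 2Q)q_B - (15q_B). Setting ∂π_B/∂q_B = 0: 368 - 4q_B - 2(q_U + q_A) = 0.
Adding the 3 conditions: 857 − 4Q − 4Q = 0, i.e. Q = 857/8.
Back-substituting: q_U = (221 − 857/4)/2 = 27/8, q_A = (268 − 857/4)/2 = 215/8, q_B = (368 − 857/4)/2 = 615/8.
Total output Q = 27/8 + 215/8 + 615/8 = 857/8.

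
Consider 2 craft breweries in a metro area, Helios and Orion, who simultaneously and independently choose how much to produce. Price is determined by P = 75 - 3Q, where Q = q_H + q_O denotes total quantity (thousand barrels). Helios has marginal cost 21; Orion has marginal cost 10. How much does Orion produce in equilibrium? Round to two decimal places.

Helios's profit: π_H = (75 - 3Q)q_H - (21q_H). Setting ∂π_H/∂q_H = 0: 54 - 6q_H - 3(q_O) = 0.
Orion's profit: π_O = (75 - 3Q)q_O - (10q_O). Setting ∂π_O/∂q_O = 0: 65 - 6q_O - 3(q_H) = 0.
Rearranging gives the reaction functions q_H = (54 - 3q_O)/6 and q_O = (65 - 3q_H)/6.
Solving the pair: q_H = 43/9, q_O = 76/9.

8.44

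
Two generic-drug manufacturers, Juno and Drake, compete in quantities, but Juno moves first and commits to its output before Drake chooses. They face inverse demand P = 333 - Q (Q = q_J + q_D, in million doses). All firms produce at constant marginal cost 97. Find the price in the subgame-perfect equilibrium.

156

Solve by backward induction. Given q_J, the follower Drake maximises π_D = (333 - q_J - q_D)q_D - 97q_D.
∂π_D/∂q_D = 236 - q_J - 2q_D = 0 gives the reaction function q_D = (236 - q_J)/2.
The leader anticipates this reaction. Substituting into P = 333 - Q gives P = 215 - (1/2)q_J, so π_J = (215 - (1/2)q_J)q_J - 97q_J.
Leader FOC: 118 - q_J = 0, so q_J = 118.
Then q_D = (236 - 118)/2 = 59.
Total output Q = 177, so price P = 333 - 177 = 156.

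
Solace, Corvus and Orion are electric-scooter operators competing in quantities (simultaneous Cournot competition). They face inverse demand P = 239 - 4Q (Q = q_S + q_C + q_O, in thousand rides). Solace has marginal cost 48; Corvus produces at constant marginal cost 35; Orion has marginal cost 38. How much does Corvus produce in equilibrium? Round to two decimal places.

Solace's profit: π_S = (239 - 4Q)q_S - (48q_S). Setting ∂π_S/∂q_S = 0: 191 - 8q_S - 4(q_C + q_O) = 0.
Corvus's profit: π_C = (239 - 4Q)q_C - (35q_C). Setting ∂π_C/∂q_C = 0: 204 - 8q_C - 4(q_S + q_O) = 0.
Orion's first-order condition: 201 - 8q_O - 4(q_S + q_C) = 0.
Adding the 3 conditions: 596 − 8Q − 8Q = 0, i.e. Q = 149/4.
Back-substituting: q_S = (191 − 149)/4 = 21/2, q_C = (204 − 149)/4 = 55/4, q_O = (201 − 149)/4 = 13.

13.75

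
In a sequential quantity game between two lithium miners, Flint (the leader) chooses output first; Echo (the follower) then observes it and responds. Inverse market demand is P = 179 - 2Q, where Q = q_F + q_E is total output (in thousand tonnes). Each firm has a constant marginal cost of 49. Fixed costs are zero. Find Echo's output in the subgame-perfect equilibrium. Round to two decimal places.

16.25

Solve by backward induction. Given q_F, the follower Echo maximises π_E = (179 - 2q_F - 2q_E)q_E - 49q_E.
Setting the follower's marginal profit to zero, 130 - 2q_F - 4q_E = 0, i.e. q_E = (130 - 2q_F)/4.
Flint substitutes q_E(q_F) into its own profit: π_F = q_F(179 - 2q_F - (130 - 2q_F)/2) - 49q_F = (114 - q_F)q_F - 49q_F.
Maximising: ∂π_F/∂q_F = 65 - 2q_F = 0, giving q_F = 65/2.
Then q_E = (130 - 2·(65/2))/4 = 65/4.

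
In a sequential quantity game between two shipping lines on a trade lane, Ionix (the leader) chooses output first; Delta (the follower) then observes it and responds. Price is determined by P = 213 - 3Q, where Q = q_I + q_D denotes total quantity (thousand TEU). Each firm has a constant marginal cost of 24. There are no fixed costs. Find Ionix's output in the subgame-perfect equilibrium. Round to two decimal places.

Solve by backward induction. Given q_I, the follower Delta maximises π_D = (213 - 3q_I - 3q_D)q_D - 24q_D.
Follower FOC: 189 - 3q_I - 6q_D = 0, so q_D(q_I) = (189 - 3q_I)/6.
Ionix substitutes q_D(q_I) into its own profit: π_I = q_I(213 - 3q_I - (189 - 3q_I)/2) - 24q_I = (237/2 - (3/2)q_I)q_I - 24q_I.
The leader's first-order condition 189/2 - 3q_I = 0 yields q_I = 63/2.
Then q_D = (189 - 3·(63/2))/6 = 63/4.

31.50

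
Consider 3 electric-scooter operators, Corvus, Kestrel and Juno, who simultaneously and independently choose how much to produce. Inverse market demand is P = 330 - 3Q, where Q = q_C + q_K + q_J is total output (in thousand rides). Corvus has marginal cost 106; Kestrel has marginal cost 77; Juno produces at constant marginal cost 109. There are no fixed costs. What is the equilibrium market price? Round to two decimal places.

155.50

Corvus's profit: π_C = (330 - 3Q)q_C - (106q_C). Setting ∂π_C/∂q_C = 0: 224 - 6q_C - 3(q_K + q_J) = 0.
Kestrel's profit: π_K = (330 - 3Q)q_K - (77q_K). Setting ∂π_K/∂q_K = 0: 253 - 6q_K - 3(q_C + q_J) = 0.
Juno's first-order condition: 221 - 6q_J - 3(q_C + q_K) = 0.
Adding the 3 conditions: 698 − 6Q − 6Q = 0, i.e. Q = 349/6.
Back-substituting: q_C = (224 − 349/2)/3 = 33/2, q_K = (253 − 349/2)/3 = 157/6, q_J = (221 − 349/2)/3 = 31/2.
Total output Q = 349/6, so price P = 330 - 3·(349/6) = 311/2.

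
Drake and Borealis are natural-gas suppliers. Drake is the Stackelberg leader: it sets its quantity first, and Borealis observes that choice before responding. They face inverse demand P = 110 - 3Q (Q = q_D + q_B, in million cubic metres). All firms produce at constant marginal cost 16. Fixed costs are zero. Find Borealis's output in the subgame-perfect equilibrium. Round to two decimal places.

7.83

The follower Borealis best-responds to any q_D: π_B = (110 - 3Q)q_B - 16q_B.
Setting the follower's marginal profit to zero, 94 - 3q_D - 6q_B = 0, i.e. q_B = (94 - 3q_D)/6.
The leader anticipates this reaction. Substituting into P = 110 - 3Q gives P = 63 - (3/2)q_D, so π_D = (63 - (3/2)q_D)q_D - 16q_D.
Leader FOC: 47 - 3q_D = 0, so q_D = 47/3.
Then q_B = (94 - 3·(47/3))/6 = 47/6.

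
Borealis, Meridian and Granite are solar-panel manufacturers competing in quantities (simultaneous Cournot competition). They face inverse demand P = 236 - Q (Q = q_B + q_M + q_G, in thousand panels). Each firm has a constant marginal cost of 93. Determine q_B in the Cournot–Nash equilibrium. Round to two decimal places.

A representative firm's profit is π_i = q_i(236 - Q) - 93q_i.
Setting ∂π_i/∂q_i = 0 with rivals' quantities fixed: 143 - 2q_i - Σ_{j≠i} q_j = 0.
With identical firms every q_j equals q_i, so Σ_{j≠i} q_j = 2q_i and 143 = 4q_i, giving q_i = 143/4.

35.75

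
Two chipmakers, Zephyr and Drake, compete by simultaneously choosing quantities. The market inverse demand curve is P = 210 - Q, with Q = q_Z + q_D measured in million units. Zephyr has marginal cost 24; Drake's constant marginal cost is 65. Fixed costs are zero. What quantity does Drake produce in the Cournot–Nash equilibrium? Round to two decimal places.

34.67

Zephyr's profit: π_Z = (210 - Q)q_Z - (24q_Z). Setting ∂π_Z/∂q_Z = 0: 186 - 2q_Z - (q_D) = 0.
Drake's profit: π_D = (210 - Q)q_D - (65q_D). Setting ∂π_D/∂q_D = 0: 145 - 2q_D - (q_Z) = 0.
So q_Z = (186 - q_D)/2 and q_D = (145 - q_Z)/2.
Solving the pair: q_Z = 227/3, q_D = 104/3.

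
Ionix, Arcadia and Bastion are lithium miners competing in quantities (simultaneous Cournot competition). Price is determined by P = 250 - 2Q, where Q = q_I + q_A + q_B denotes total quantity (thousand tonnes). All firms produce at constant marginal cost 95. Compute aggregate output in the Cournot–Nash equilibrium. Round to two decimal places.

58.13

Each firm earns π_i = (250 - 2Q)q_i - 95q_i.
Setting ∂π_i/∂q_i = 0 with rivals' quantities fixed: 155 - 4q_i - 2·Σ_{j≠i} q_j = 0.
By symmetry each firm produces the same amount; substituting Σ_{j≠i} q_j = 2q_i yields q_i = 155/8.
Total output Q = 155/8 + 155/8 + 155/8 = 465/8.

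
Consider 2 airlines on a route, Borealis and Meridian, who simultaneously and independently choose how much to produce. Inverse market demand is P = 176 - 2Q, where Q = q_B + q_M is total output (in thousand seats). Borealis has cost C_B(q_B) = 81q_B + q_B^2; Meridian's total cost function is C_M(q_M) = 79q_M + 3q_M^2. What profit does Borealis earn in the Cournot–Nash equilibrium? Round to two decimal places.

Borealis's profit: π_B = (176 - 2Q)q_B - (81q_B + q_B²). Setting ∂π_B/∂q_B = 0: 95 - 6q_B - 2(q_M) = 0.
Meridian's profit: π_M = (176 - 2Q)q_M - (79q_M + 3q_M²). Setting ∂π_M/∂q_M = 0: 97 - 10q_M - 2(q_B) = 0.
Best responses: q_B = (95 - 2q_M)/6, q_M = (97 - 2q_B)/10.
Substituting one into the other gives q_B = 27/2 and q_M = 7.
Price P = 176 - 2·(41/2) = 135.
Borealis's profit: 135·(27/2) - 81·(27/2) - (27/2)² = 546.7500.

546.75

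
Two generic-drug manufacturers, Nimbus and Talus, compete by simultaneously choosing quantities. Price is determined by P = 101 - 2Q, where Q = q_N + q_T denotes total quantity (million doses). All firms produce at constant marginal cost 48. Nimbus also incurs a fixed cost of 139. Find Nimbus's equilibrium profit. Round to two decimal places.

A representative firm's profit is π_i = q_i(101 - 2Q) - 48q_i.
First-order condition (treating rivals' output as given): 53 - 4q_i - 2q_j = 0.
With identical firms every q_j equals q_i, so q_j = q_i and 53 = 6q_i, giving q_i = 53/6.
Price P = 101 - 2·(53/3) = 197/3.
Nimbus's profit: (197/3 - 48)·(53/6) - 139 = 307/18.

17.06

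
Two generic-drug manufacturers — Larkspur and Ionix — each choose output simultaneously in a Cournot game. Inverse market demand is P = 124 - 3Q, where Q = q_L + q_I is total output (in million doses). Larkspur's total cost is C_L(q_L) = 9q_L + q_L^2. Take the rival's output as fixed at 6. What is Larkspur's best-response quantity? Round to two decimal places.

With the rival's output fixed at 6, Larkspur's profit is π_L = (124 - 3·6 - 3q_L)q_L - (9q_L + q_L²) = (106 - 3q_L)q_L - (9q_L + q_L²).
∂π_L/∂q_L = 97 - 8q_L = 0, so q_L = 97/8.

12.13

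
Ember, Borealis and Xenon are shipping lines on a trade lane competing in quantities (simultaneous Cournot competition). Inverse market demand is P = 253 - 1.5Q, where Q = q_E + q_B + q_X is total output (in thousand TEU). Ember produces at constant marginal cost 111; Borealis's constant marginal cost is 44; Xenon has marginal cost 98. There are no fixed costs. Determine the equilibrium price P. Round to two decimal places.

Ember's profit: π_E = (253 - 1.5Q)q_E - (111q_E). Setting ∂π_E/∂q_E = 0: 142 - 3q_E - (3/2)(q_B + q_X) = 0.
Borealis's first-order condition: 209 - 3q_B - (3/2)(q_E + q_X) = 0.
Xenon's first-order condition: 155 - 3q_X - (3/2)(q_E + q_B) = 0.
Adding the 3 conditions: 506 − 3Q − 3Q = 0, i.e. Q = 253/3.
Back-substituting: q_E = (142 − 253/2)/(3/2) = 31/3, q_B = (209 − 253/2)/(3/2) = 55, q_X = (155 − 253/2)/(3/2) = 19.
Total output Q = 253/3, so price P = 253 - (3/2)·(253/3) = 253/2.

126.50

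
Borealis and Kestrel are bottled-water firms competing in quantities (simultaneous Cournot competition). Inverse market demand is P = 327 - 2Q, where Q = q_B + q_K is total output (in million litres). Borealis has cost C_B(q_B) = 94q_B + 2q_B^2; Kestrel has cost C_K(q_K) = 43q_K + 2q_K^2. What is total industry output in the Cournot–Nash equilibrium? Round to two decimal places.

Borealis's profit: π_B = (327 - 2Q)q_B - (94q_B + 2q_B²). Setting ∂π_B/∂q_B = 0: 233 - 8q_B - 2(q_K) = 0.
Kestrel's first-order condition: 284 - 8q_K - 2(q_B) = 0.
Best responses: q_B = (233 - 2q_K)/8, q_K = (284 - 2q_B)/8.
Solving the pair: q_B = 108/5, q_K = 301/10.
Total output Q = 108/5 + 301/10 = 517/10.

51.70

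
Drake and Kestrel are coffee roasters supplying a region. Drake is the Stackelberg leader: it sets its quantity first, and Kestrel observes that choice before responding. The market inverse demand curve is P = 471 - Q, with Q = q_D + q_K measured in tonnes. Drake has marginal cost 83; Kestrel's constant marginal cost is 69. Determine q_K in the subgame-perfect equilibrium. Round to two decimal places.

Solve by backward induction. Given q_D, the follower Kestrel maximises π_K = (471 - q_D - q_K)q_K - 69q_K.
∂π_K/∂q_K = 402 - q_D - 2q_K = 0 gives the reaction function q_K = (402 - q_D)/2.
The leader anticipates this reaction. Substituting into P = 471 - Q gives P = 270 - (1/2)q_D, so π_D = (270 - (1/2)q_D)q_D - 83q_D.
Leader FOC: 187 - q_D = 0, so q_D = 187.
Then q_K = (402 - 187)/2 = 215/2.

107.50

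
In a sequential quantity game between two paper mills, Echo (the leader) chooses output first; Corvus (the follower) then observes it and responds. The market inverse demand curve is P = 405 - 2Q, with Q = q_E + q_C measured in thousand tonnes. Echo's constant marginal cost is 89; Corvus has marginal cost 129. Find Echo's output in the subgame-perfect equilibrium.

Solve by backward induction. Given q_E, the follower Corvus maximises π_C = (405 - 2q_E - 2q_C)q_C - 129q_C.
Follower FOC: 276 - 2q_E - 4q_C = 0, so q_C(q_E) = (276 - 2q_E)/4.
The leader anticipates this reaction. Substituting into P = 405 - 2Q gives P = 267 - q_E, so π_E = (267 - q_E)q_E - 89q_E.
Leader FOC: 178 - 2q_E = 0, so q_E = 89.
Then q_C = (276 - 2·89)/4 = 49/2.

89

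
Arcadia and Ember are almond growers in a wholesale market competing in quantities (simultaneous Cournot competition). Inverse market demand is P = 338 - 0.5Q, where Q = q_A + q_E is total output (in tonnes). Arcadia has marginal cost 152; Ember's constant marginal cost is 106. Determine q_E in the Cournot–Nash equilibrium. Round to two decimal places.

185.33

Arcadia's profit: π_A = (338 - 0.5Q)q_A - (152q_A). Setting ∂π_A/∂q_A = 0: 186 - q_A - (1/2)(q_E) = 0.
Ember's first-order condition: 232 - q_E - (1/2)(q_A) = 0.
So q_A = (186 - (1/2)q_E) and q_E = (232 - (1/2)q_A).
Substituting one into the other gives q_A = 280/3 and q_E = 556/3.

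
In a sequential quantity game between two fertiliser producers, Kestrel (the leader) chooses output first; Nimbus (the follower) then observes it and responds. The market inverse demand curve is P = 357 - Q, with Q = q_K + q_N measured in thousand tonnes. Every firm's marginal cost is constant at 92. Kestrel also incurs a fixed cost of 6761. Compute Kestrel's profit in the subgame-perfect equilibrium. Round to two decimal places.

The follower Nimbus best-responds to any q_K: π_N = (357 - Q)q_N - 92q_N.
Setting the follower's marginal profit to zero, 265 - q_K - 2q_N = 0, i.e. q_N = (265 - q_K)/2.
The leader anticipates this reaction. Substituting into P = 357 - Q gives P = 449/2 - (1/2)q_K, so π_K = (449/2 - (1/2)q_K)q_K - 92q_K.
Maximising: ∂π_K/∂q_K = 265/2 - q_K = 0, giving q_K = 265/2.
Then q_N = (265 - 265/2)/2 = 265/4.
Price P = 357 - 795/4 = 633/4.
Kestrel's profit: (633/4 - 92)·(265/2) - 6761 = 2017.1250.

2017.13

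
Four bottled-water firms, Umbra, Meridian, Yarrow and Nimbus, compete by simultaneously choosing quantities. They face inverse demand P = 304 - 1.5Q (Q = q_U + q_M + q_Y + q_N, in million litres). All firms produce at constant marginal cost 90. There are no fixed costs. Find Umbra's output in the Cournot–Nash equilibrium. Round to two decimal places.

28.53

A representative firm's profit is π_i = q_i(304 - 1.5Q) - 90q_i.
First-order condition (treating rivals' output as given): 214 - 3q_i - (3/2)·Σ_{j≠i} q_j = 0.
By symmetry each firm produces the same amount; substituting Σ_{j≠i} q_j = 3q_i yields q_i = 214/(15/2) = 428/15.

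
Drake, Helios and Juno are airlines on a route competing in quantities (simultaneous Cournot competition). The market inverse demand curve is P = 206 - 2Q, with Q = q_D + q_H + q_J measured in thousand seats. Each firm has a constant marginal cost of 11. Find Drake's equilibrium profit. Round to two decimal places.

Each firm earns π_i = (206 - 2Q)q_i - 11q_i.
First-order condition (treating rivals' output as given): 195 - 4q_i - 2·Σ_{j≠i} q_j = 0.
With identical firms every q_j equals q_i, so Σ_{j≠i} q_j = 2q_i and 195 = 8q_i, giving q_i = 195/8.
Price P = 206 - 2·(585/8) = 239/4.
Drake's profit: (239/4 - 11)·(195/8) = 1188.2813.

1188.28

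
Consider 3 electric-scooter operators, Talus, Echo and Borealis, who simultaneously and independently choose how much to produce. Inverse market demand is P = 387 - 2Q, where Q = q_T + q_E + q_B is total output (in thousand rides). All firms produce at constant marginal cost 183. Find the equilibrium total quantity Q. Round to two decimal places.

76.50

Each firm earns π_i = (387 - 2Q)q_i - 183q_i.
First-order condition (treating rivals' output as given): 204 - 4q_i - 2·Σ_{j≠i} q_j = 0.
By symmetry each firm produces the same amount; substituting Σ_{j≠i} q_j = 2q_i yields q_i = 204/8 = 51/2.
Total output Q = 51/2 + 51/2 + 51/2 = 153/2.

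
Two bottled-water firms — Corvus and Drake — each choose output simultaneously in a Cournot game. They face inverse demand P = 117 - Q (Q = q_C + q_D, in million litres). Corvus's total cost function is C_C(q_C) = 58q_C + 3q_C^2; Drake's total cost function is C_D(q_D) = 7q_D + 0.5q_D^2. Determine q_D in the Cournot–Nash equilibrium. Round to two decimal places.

Corvus's profit: π_C = (117 - Q)q_C - (58q_C + 3q_C²). Setting ∂π_C/∂q_C = 0: 59 - 8q_C - (q_D) = 0.
Drake's first-order condition: 110 - 3q_D - (q_C) = 0.
Best responses: q_C = (59 - q_D)/8, q_D = (110 - q_C)/3.
Substituting one into the other gives q_C = 67/23 and q_D = 821/23.

35.70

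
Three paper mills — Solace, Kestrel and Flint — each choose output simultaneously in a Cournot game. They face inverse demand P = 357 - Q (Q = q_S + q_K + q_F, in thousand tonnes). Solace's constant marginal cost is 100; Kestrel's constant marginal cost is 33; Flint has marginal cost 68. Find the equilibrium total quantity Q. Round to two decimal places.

Solace's profit: π_S = (357 - Q)q_S - (100q_S). Setting ∂π_S/∂q_S = 0: 257 - 2q_S - (q_K + q_F) = 0.
Kestrel's first-order condition: 324 - 2q_K - (q_S + q_F) = 0.
Flint's profit: π_F = (357 - Q)q_F - (68q_F). Setting ∂π_F/∂q_F = 0: 289 - 2q_F - (q_S + q_K) = 0.
Summing all 3 equations gives 870 − 4Q = 0, hence Q = 435/2.
Back-substituting: q_S = (257 − 435/2) = 79/2, q_K = (324 − 435/2) = 213/2, q_F = (289 − 435/2) = 143/2.
Total output Q = 79/2 + 213/2 + 143/2 = 435/2.

217.50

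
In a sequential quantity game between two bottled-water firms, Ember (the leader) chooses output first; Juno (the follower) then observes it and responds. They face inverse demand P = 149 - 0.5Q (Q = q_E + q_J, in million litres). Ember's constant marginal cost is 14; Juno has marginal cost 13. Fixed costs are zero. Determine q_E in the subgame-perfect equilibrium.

134

The follower Juno best-responds to any q_E: π_J = (149 - 0.5Q)q_J - 13q_J.
∂π_J/∂q_J = 136 - (1/2)q_E - q_J = 0 gives the reaction function q_J = (136 - (1/2)q_E).
Ember substitutes q_J(q_E) into its own profit: π_E = q_E(149 - (1/2)q_E - (136 - (1/2)q_E)/2) - 14q_E = (81 - (1/4)q_E)q_E - 14q_E.
Leader FOC: 67 - (1/2)q_E = 0, so q_E = 134.
Then q_J = (136 - (1/2)·134) = 69.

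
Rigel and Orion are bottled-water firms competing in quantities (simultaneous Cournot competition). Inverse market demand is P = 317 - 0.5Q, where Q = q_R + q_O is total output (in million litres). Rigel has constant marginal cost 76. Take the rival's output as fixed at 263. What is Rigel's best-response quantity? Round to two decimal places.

With the rival's output fixed at 263, Rigel's profit is π_R = (317 - (1/2)·263 - (1/2)q_R)q_R - (76q_R) = (371/2 - (1/2)q_R)q_R - (76q_R).
∂π_R/∂q_R = 219/2 - q_R = 0, so q_R = 219/2.

109.50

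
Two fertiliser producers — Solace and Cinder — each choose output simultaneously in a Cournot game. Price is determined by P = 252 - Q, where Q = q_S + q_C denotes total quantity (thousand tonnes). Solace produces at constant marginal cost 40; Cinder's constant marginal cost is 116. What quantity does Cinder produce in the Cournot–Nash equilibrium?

Solace's profit: π_S = (252 - Q)q_S - (40q_S). Setting ∂π_S/∂q_S = 0: 212 - 2q_S - (q_C) = 0.
Cinder's first-order condition: 136 - 2q_C - (q_S) = 0.
Best responses: q_S = (212 - q_C)/2, q_C = (136 - q_S)/2.
Solving the pair: q_S = 96, q_C = 20.

20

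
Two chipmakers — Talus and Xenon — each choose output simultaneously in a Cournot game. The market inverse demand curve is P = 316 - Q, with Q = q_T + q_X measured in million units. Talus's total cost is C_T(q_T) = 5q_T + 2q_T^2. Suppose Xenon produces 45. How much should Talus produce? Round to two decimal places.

With the rival's output fixed at 45, Talus's profit is π_T = (316 - 45 - q_T)q_T - (5q_T + 2q_T²) = (271 - q_T)q_T - (5q_T + 2q_T²).
∂π_T/∂q_T = 266 - 6q_T = 0, so q_T = 133/3.

44.33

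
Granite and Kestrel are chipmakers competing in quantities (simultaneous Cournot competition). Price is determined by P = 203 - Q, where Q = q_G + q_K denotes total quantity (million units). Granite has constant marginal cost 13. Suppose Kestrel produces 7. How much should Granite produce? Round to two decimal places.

With the rival's output fixed at 7, Granite's profit is π_G = (203 - 7 - q_G)q_G - (13q_G) = (196 - q_G)q_G - (13q_G).
∂π_G/∂q_G = 183 - 2q_G = 0, so q_G = 183/2.

91.50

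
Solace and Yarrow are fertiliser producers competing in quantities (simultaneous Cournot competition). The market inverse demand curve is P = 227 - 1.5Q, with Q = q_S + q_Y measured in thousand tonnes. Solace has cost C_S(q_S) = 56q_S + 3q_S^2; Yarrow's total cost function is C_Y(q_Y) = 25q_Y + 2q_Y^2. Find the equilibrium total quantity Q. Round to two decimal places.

Solace's profit: π_S = (227 - 1.5Q)q_S - (56q_S + 3q_S²). Setting ∂π_S/∂q_S = 0: 171 - 9q_S - (3/2)(q_Y) = 0.
Yarrow's first-order condition: 202 - 7q_Y - (3/2)(q_S) = 0.
Best responses: q_S = (171 - (3/2)q_Y)/9, q_Y = (202 - (3/2)q_S)/7.
Substituting one into the other gives q_S = 1192/81 and q_Y = 694/27.
Total output Q = 1192/81 + 694/27 = 40.4198.

40.42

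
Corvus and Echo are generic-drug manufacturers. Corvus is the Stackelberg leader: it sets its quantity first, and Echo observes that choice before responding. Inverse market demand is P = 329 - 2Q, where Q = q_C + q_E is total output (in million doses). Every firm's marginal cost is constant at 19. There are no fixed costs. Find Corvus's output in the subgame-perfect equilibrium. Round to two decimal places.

The follower Echo best-responds to any q_C: π_E = (329 - 2Q)q_E - 19q_E.
∂π_E/∂q_E = 310 - 2q_C - 4q_E = 0 gives the reaction function q_E = (310 - 2q_C)/4.
Corvus substitutes q_E(q_C) into its own profit: π_C = q_C(329 - 2q_C - (310 - 2q_C)/2) - 19q_C = (174 - q_C)q_C - 19q_C.
The leader's first-order condition 155 - 2q_C = 0 yields q_C = 155/2.
Then q_E = (310 - 2·(155/2))/4 = 155/4.

77.50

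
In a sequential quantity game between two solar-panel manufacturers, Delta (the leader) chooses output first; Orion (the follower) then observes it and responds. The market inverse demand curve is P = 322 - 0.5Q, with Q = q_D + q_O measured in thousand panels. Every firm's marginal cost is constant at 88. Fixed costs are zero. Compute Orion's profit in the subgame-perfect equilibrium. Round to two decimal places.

Solve by backward induction. Given q_D, the follower Orion maximises π_O = (322 - (1/2)q_D - (1/2)q_O)q_O - 88q_O.
∂π_O/∂q_O = 234 - (1/2)q_D - q_O = 0 gives the reaction function q_O = (234 - (1/2)q_D).
Delta substitutes q_O(q_D) into its own profit: π_D = q_D(322 - (1/2)q_D - (234 - (1/2)q_D)/2) - 88q_D = (205 - (1/4)q_D)q_D - 88q_D.
Leader FOC: 117 - (1/2)q_D = 0, so q_D = 234.
Then q_O = (234 - (1/2)·234) = 117.
Price P = 322 - (1/2)·351 = 293/2.
Orion's profit: (293/2 - 88)·117 = 6844.5000.

6844.50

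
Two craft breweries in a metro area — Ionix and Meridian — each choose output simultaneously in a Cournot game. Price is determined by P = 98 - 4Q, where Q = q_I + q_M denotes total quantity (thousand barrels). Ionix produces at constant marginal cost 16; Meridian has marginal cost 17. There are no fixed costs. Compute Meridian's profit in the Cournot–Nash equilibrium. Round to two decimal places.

Ionix's profit: π_I = (98 - 4Q)q_I - (16q_I). Setting ∂π_I/∂q_I = 0: 82 - 8q_I - 4(q_M) = 0.
Meridian's profit: π_M = (98 - 4Q)q_M - (17q_M). Setting ∂π_M/∂q_M = 0: 81 - 8q_M - 4(q_I) = 0.
Rearranging gives the reaction functions q_I = (82 - 4q_M)/8 and q_M = (81 - 4q_I)/8.
Substituting one into the other gives q_I = 83/12 and q_M = 20/3.
Price P = 98 - 4·(163/12) = 131/3.
Meridian's profit: (131/3 - 17)·(20/3) = 1600/9.

177.78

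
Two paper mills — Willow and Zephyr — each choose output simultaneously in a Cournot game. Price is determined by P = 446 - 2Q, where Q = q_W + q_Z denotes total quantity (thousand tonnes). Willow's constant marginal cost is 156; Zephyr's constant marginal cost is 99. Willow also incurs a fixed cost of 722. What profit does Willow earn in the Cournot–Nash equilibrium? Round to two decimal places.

2294.06

Willow's profit: π_W = (446 - 2Q)q_W - (156q_W). Setting ∂π_W/∂q_W = 0: 290 - 4q_W - 2(q_Z) = 0.
Zephyr's first-order condition: 347 - 4q_Z - 2(q_W) = 0.
So q_W = (290 - 2q_Z)/4 and q_Z = (347 - 2q_W)/4.
Solving the pair: q_W = 233/6, q_Z = 202/3.
Price P = 446 - 2·(637/6) = 701/3.
Willow's profit: (701/3 - 156)·(233/6) - 722 = 2294.0556.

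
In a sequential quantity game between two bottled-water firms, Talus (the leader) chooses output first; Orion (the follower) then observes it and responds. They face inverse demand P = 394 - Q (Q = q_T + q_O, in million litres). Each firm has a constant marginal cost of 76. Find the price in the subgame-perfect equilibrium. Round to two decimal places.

Solve by backward induction. Given q_T, the follower Orion maximises π_O = (394 - q_T - q_O)q_O - 76q_O.
Follower FOC: 318 - q_T - 2q_O = 0, so q_O(q_T) = (318 - q_T)/2.
Talus substitutes q_O(q_T) into its own profit: π_T = q_T(394 - q_T - (318 - q_T)/2) - 76q_T = (235 - (1/2)q_T)q_T - 76q_T.
The leader's first-order condition 159 - q_T = 0 yields q_T = 159.
Then q_O = (318 - 159)/2 = 159/2.
Total output Q = 477/2, so price P = 394 - 477/2 = 311/2.

155.50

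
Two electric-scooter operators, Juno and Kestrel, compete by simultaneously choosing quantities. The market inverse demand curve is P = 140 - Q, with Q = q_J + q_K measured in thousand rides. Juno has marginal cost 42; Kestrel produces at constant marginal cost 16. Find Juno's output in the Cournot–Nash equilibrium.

Juno's profit: π_J = (140 - Q)q_J - (42q_J). Setting ∂π_J/∂q_J = 0: 98 - 2q_J - (q_K) = 0.
Kestrel's profit: π_K = (140 - Q)q_K - (16q_K). Setting ∂π_K/∂q_K = 0: 124 - 2q_K - (q_J) = 0.
So q_J = (98 - q_K)/2 and q_K = (124 - q_J)/2.
Substituting one into the other gives q_J = 24 and q_K = 50.

24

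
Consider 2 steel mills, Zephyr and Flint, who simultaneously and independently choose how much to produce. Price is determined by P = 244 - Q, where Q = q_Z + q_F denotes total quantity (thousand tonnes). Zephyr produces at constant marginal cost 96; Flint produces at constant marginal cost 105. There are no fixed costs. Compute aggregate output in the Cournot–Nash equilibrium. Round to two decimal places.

Zephyr's profit: π_Z = (244 - Q)q_Z - (96q_Z). Setting ∂π_Z/∂q_Z = 0: 148 - 2q_Z - (q_F) = 0.
Flint's profit: π_F = (244 - Q)q_F - (105q_F). Setting ∂π_F/∂q_F = 0: 139 - 2q_F - (q_Z) = 0.
Best responses: q_Z = (148 - q_F)/2, q_F = (139 - q_Z)/2.
Substituting one into the other gives q_Z = 157/3 and q_F = 130/3.
Total output Q = 157/3 + 130/3 = 287/3.

95.67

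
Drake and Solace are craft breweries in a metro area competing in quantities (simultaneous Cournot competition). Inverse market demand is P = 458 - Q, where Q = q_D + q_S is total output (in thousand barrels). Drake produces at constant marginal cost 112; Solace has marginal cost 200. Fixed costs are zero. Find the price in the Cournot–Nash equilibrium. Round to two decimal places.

Drake's profit: π_D = (458 - Q)q_D - (112q_D). Setting ∂π_D/∂q_D = 0: 346 - 2q_D - (q_S) = 0.
Solace's profit: π_S = (458 - Q)q_S - (200q_S). Setting ∂π_S/∂q_S = 0: 258 - 2q_S - (q_D) = 0.
So q_D = (346 - q_S)/2 and q_S = (258 - q_D)/2.
Solving the pair: q_D = 434/3, q_S = 170/3.
Total output Q = 604/3, so price P = 458 - 604/3 = 770/3.

256.67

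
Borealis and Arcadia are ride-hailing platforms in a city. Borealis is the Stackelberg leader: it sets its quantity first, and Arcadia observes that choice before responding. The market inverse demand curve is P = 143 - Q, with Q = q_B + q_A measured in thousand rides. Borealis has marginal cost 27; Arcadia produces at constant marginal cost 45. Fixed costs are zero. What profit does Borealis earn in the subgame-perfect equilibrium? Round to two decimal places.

Solve by backward induction. Given q_B, the follower Arcadia maximises π_A = (143 - q_B - q_A)q_A - 45q_A.
Follower FOC: 98 - q_B - 2q_A = 0, so q_A(q_B) = (98 - q_B)/2.
Borealis substitutes q_A(q_B) into its own profit: π_B = q_B(143 - q_B - (98 - q_B)/2) - 27q_B = (94 - (1/2)q_B)q_B - 27q_B.
Maximising: ∂π_B/∂q_B = 67 - q_B = 0, giving q_B = 67.
Then q_A = (98 - 67)/2 = 31/2.
Price P = 143 - 165/2 = 121/2.
Borealis's profit: (121/2 - 27)·67 = 2244.5000.

2244.50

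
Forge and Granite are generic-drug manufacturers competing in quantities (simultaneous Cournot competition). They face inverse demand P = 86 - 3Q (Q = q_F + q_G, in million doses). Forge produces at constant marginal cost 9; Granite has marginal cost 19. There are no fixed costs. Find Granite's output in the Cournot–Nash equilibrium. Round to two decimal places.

6.33

Forge's profit: π_F = (86 - 3Q)q_F - (9q_F). Setting ∂π_F/∂q_F = 0: 77 - 6q_F - 3(q_G) = 0.
Granite's profit: π_G = (86 - 3Q)q_G - (19q_G). Setting ∂π_G/∂q_G = 0: 67 - 6q_G - 3(q_F) = 0.
So q_F = (77 - 3q_G)/6 and q_G = (67 - 3q_F)/6.
Solving the pair: q_F = 29/3, q_G = 19/3.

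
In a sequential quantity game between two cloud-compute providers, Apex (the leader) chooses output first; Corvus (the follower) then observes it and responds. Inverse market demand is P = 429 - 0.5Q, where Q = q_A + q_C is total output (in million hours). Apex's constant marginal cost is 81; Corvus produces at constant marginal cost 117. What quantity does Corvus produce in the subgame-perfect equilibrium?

120

Solve by backward induction. Given q_A, the follower Corvus maximises π_C = (429 - (1/2)q_A - (1/2)q_C)q_C - 117q_C.
∂π_C/∂q_C = 312 - (1/2)q_A - q_C = 0 gives the reaction function q_C = (312 - (1/2)q_A).
The leader anticipates this reaction. Substituting into P = 429 - 0.5Q gives P = 273 - (1/4)q_A, so π_A = (273 - (1/4)q_A)q_A - 81q_A.
Leader FOC: 192 - (1/2)q_A = 0, so q_A = 384.
Then q_C = (312 - (1/2)·384) = 120.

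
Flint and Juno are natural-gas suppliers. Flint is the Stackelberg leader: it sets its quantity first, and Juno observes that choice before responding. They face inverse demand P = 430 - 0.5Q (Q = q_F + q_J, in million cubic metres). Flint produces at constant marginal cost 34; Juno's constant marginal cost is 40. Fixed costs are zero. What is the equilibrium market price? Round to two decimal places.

Solve by backward induction. Given q_F, the follower Juno maximises π_J = (430 - (1/2)q_F - (1/2)q_J)q_J - 40q_J.
Follower FOC: 390 - (1/2)q_F - q_J = 0, so q_J(q_F) = (390 - (1/2)q_F).
The leader anticipates this reaction. Substituting into P = 430 - 0.5Q gives P = 235 - (1/4)q_F, so π_F = (235 - (1/4)q_F)q_F - 34q_F.
The leader's first-order condition 201 - (1/2)q_F = 0 yields q_F = 402.
Then q_J = (390 - (1/2)·402) = 189.
Total output Q = 591, so price P = 430 - (1/2)·591 = 269/2.

134.50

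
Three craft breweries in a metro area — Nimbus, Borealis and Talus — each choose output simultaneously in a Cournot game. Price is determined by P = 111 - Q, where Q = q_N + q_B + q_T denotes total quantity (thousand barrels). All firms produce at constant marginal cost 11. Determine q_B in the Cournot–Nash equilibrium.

25

A representative firm's profit is π_i = q_i(111 - Q) - 11q_i.
First-order condition (treating rivals' output as given): 100 - 2q_i - Σ_{j≠i} q_j = 0.
By symmetry each firm produces the same amount; substituting Σ_{j≠i} q_j = 2q_i yields q_i = 100/4 = 25.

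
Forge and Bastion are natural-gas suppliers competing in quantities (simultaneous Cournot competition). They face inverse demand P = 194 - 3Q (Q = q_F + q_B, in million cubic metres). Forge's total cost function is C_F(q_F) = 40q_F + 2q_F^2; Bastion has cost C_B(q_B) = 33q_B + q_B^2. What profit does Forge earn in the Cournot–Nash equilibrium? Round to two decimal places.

556.44

Forge's profit: π_F = (194 - 3Q)q_F - (40q_F + 2q_F²). Setting ∂π_F/∂q_F = 0: 154 - 10q_F - 3(q_B) = 0.
Bastion's first-order condition: 161 - 8q_B - 3(q_F) = 0.
Best responses: q_F = (154 - 3q_B)/10, q_B = (161 - 3q_F)/8.
Substituting one into the other gives q_F = 749/71 and q_B = 1148/71.
Price P = 194 - 3·(1897/71) = 113.8451.
Forge's profit: 113.8451·(749/71) - 40·(749/71) - 2(749/71)² = 556.4382.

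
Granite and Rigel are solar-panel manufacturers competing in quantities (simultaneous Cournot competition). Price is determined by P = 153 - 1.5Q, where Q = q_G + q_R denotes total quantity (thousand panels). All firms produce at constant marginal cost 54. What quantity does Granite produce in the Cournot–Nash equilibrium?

22

A representative firm's profit is π_i = q_i(153 - 1.5Q) - 54q_i.
Setting ∂π_i/∂q_i = 0 with rivals' quantities fixed: 99 - 3q_i - (3/2)q_j = 0.
By symmetry each firm produces the same amount; substituting q_j = q_i yields q_i = 99/(9/2) = 22.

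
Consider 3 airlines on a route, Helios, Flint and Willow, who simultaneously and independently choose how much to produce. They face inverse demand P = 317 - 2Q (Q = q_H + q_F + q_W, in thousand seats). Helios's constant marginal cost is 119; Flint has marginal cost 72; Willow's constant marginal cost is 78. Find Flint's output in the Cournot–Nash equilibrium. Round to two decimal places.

Helios's profit: π_H = (317 - 2Q)q_H - (119q_H). Setting ∂π_H/∂q_H = 0: 198 - 4q_H - 2(q_F + q_W) = 0.
Flint's profit: π_F = (317 - 2Q)q_F - (72q_F). Setting ∂π_F/∂q_F = 0: 245 - 4q_F - 2(q_H + q_W) = 0.
Willow's first-order condition: 239 - 4q_W - 2(q_H + q_F) = 0.
Summing all 3 equations gives 682 − 8Q = 0, hence Q = 341/4.
Back-substituting: q_H = (198 − 341/2)/2 = 55/4, q_F = (245 − 341/2)/2 = 149/4, q_W = (239 − 341/2)/2 = 137/4.

37.25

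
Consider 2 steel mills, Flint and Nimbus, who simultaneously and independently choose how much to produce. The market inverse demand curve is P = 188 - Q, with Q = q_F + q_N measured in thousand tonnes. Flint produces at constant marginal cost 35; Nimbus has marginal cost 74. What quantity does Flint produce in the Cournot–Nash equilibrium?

64

Flint's profit: π_F = (188 - Q)q_F - (35q_F). Setting ∂π_F/∂q_F = 0: 153 - 2q_F - (q_N) = 0.
Nimbus's profit: π_N = (188 - Q)q_N - (74q_N). Setting ∂π_N/∂q_N = 0: 114 - 2q_N - (q_F) = 0.
Rearranging gives the reaction functions q_F = (153 - q_N)/2 and q_N = (114 - q_F)/2.
Solving the pair: q_F = 64, q_N = 25.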